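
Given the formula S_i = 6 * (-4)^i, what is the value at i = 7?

S_7 = 6 * (-4)^7 = 6 * -16384 = -98304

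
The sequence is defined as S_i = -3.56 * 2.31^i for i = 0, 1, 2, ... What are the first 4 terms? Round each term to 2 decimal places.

This is a geometric sequence.
i=0: S_0 = -3.56 * 2.31^0 = -3.56
i=1: S_1 = -3.56 * 2.31^1 ≈ -8.22
i=2: S_2 = -3.56 * 2.31^2 ≈ -19.0
i=3: S_3 = -3.56 * 2.31^3 ≈ -43.88
The first 4 terms are: [-3.56, -8.22, -19.0, -43.88]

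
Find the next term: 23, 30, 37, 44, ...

Differences: 30 - 23 = 7
This is an arithmetic sequence with common difference d = 7.
Next term = 44 + 7 = 51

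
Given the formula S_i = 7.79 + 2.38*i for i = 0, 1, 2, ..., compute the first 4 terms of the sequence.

This is an arithmetic sequence.
i=0: S_0 = 7.79 + 2.38*0 = 7.79
i=1: S_1 = 7.79 + 2.38*1 = 10.17
i=2: S_2 = 7.79 + 2.38*2 = 12.55
i=3: S_3 = 7.79 + 2.38*3 = 14.93
The first 4 terms are: [7.79, 10.17, 12.55, 14.93]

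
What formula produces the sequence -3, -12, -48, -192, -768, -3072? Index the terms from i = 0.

Check ratios: -12 / -3 = 4.0
Common ratio r = 4.
First term a = -3.
Formula: S_i = -3 * 4^i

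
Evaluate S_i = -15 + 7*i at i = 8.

S_8 = -15 + 7*8 = -15 + 56 = 41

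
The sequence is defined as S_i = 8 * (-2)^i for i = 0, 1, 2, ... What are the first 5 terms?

This is a geometric sequence.
i=0: S_0 = 8 * (-2)^0 = 8
i=1: S_1 = 8 * (-2)^1 = -16
i=2: S_2 = 8 * (-2)^2 = 32
i=3: S_3 = 8 * (-2)^3 = -64
i=4: S_4 = 8 * (-2)^4 = 128
The first 5 terms are: [8, -16, 32, -64, 128]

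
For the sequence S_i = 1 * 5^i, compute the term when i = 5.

S_5 = 1 * 5^5 = 1 * 3125 = 3125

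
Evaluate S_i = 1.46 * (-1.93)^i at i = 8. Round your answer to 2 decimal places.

S_8 = 1.46 * (-1.93)^8 ≈ 1.46 * 192.5123 ≈ 281.07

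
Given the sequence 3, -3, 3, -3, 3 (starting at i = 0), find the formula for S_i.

Check ratios: -3 / 3 = -1.0
Common ratio r = -1.
First term a = 3.
Formula: S_i = 3 * (-1)^i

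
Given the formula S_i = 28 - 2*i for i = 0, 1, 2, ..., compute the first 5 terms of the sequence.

This is an arithmetic sequence.
i=0: S_0 = 28 + -2*0 = 28
i=1: S_1 = 28 + -2*1 = 26
i=2: S_2 = 28 + -2*2 = 24
i=3: S_3 = 28 + -2*3 = 22
i=4: S_4 = 28 + -2*4 = 20
The first 5 terms are: [28, 26, 24, 22, 20]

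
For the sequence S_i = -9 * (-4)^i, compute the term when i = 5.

S_5 = -9 * (-4)^5 = -9 * -1024 = 9216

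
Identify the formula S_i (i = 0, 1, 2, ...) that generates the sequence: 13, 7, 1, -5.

Check differences: 7 - 13 = -6
1 - 7 = -6
Common difference d = -6.
First term a = 13.
Formula: S_i = 13 - 6*i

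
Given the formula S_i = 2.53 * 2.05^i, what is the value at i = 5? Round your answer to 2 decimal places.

S_5 = 2.53 * 2.05^5 ≈ 2.53 * 36.2051 ≈ 91.6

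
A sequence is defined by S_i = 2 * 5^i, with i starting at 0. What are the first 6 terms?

This is a geometric sequence.
i=0: S_0 = 2 * 5^0 = 2
i=1: S_1 = 2 * 5^1 = 10
i=2: S_2 = 2 * 5^2 = 50
i=3: S_3 = 2 * 5^3 = 250
i=4: S_4 = 2 * 5^4 = 1250
i=5: S_5 = 2 * 5^5 = 6250
The first 6 terms are: [2, 10, 50, 250, 1250, 6250]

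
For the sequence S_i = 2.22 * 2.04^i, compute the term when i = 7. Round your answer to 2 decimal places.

S_7 = 2.22 * 2.04^7 ≈ 2.22 * 147.0318 ≈ 326.41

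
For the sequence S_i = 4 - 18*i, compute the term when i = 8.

S_8 = 4 + -18*8 = 4 + -144 = -140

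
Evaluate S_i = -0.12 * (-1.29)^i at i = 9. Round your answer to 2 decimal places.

S_9 = -0.12 * (-1.29)^9 ≈ -0.12 * -9.8925 ≈ 1.19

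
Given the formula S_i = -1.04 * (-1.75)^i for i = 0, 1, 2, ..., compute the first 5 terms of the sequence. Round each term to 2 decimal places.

This is a geometric sequence.
i=0: S_0 = -1.04 * (-1.75)^0 = -1.04
i=1: S_1 = -1.04 * (-1.75)^1 = 1.82
i=2: S_2 = -1.04 * (-1.75)^2 ≈ -3.19
i=3: S_3 = -1.04 * (-1.75)^3 ≈ 5.57
i=4: S_4 = -1.04 * (-1.75)^4 ≈ -9.75
The first 5 terms are: [-1.04, 1.82, -3.19, 5.57, -9.75]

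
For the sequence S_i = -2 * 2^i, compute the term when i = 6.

S_6 = -2 * 2^6 = -2 * 64 = -128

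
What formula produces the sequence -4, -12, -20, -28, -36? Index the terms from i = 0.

Check differences: -12 - -4 = -8
-20 - -12 = -8
Common difference d = -8.
First term a = -4.
Formula: S_i = -4 - 8*i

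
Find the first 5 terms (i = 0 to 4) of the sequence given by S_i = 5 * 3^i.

This is a geometric sequence.
i=0: S_0 = 5 * 3^0 = 5
i=1: S_1 = 5 * 3^1 = 15
i=2: S_2 = 5 * 3^2 = 45
i=3: S_3 = 5 * 3^3 = 135
i=4: S_4 = 5 * 3^4 = 405
The first 5 terms are: [5, 15, 45, 135, 405]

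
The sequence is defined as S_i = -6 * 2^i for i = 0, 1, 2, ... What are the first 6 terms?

This is a geometric sequence.
i=0: S_0 = -6 * 2^0 = -6
i=1: S_1 = -6 * 2^1 = -12
i=2: S_2 = -6 * 2^2 = -24
i=3: S_3 = -6 * 2^3 = -48
i=4: S_4 = -6 * 2^4 = -96
i=5: S_5 = -6 * 2^5 = -192
The first 6 terms are: [-6, -12, -24, -48, -96, -192]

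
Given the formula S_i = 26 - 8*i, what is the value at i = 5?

S_5 = 26 + -8*5 = 26 + -40 = -14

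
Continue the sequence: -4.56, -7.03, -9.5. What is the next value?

Differences: -7.03 - -4.56 = -2.47
This is an arithmetic sequence with common difference d = -2.47.
Next term = -9.5 + -2.47 = -11.97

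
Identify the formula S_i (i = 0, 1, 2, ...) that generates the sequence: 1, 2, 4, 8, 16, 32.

Check ratios: 2 / 1 = 2.0
Common ratio r = 2.
First term a = 1.
Formula: S_i = 1 * 2^i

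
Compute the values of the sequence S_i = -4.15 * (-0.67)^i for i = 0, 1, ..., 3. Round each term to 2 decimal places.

This is a geometric sequence.
i=0: S_0 = -4.15 * (-0.67)^0 = -4.15
i=1: S_1 = -4.15 * (-0.67)^1 ≈ 2.78
i=2: S_2 = -4.15 * (-0.67)^2 ≈ -1.86
i=3: S_3 = -4.15 * (-0.67)^3 ≈ 1.25
The first 4 terms are: [-4.15, 2.78, -1.86, 1.25]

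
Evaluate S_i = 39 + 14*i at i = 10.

S_10 = 39 + 14*10 = 39 + 140 = 179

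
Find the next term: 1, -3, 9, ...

Ratios: -3 / 1 = -3.0
This is a geometric sequence with common ratio r = -3.
Next term = 9 * -3 = -27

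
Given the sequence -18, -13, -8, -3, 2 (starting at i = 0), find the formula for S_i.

Check differences: -13 - -18 = 5
-8 - -13 = 5
Common difference d = 5.
First term a = -18.
Formula: S_i = -18 + 5*i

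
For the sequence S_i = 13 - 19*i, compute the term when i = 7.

S_7 = 13 + -19*7 = 13 + -133 = -120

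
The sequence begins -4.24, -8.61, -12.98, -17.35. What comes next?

Differences: -8.61 - -4.24 = -4.37
This is an arithmetic sequence with common difference d = -4.37.
Next term = -17.35 + -4.37 = -21.72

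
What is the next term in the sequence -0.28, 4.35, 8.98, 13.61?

Differences: 4.35 - -0.28 = 4.63
This is an arithmetic sequence with common difference d = 4.63.
Next term = 13.61 + 4.63 = 18.24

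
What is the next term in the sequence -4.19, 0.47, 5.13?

Differences: 0.47 - -4.19 = 4.66
This is an arithmetic sequence with common difference d = 4.66.
Next term = 5.13 + 4.66 = 9.79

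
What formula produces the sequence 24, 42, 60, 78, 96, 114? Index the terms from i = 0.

Check differences: 42 - 24 = 18
60 - 42 = 18
Common difference d = 18.
First term a = 24.
Formula: S_i = 24 + 18*i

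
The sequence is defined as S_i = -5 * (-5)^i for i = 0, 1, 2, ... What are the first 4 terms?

This is a geometric sequence.
i=0: S_0 = -5 * (-5)^0 = -5
i=1: S_1 = -5 * (-5)^1 = 25
i=2: S_2 = -5 * (-5)^2 = -125
i=3: S_3 = -5 * (-5)^3 = 625
The first 4 terms are: [-5, 25, -125, 625]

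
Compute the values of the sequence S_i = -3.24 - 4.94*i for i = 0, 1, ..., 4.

This is an arithmetic sequence.
i=0: S_0 = -3.24 + -4.94*0 = -3.24
i=1: S_1 = -3.24 + -4.94*1 = -8.18
i=2: S_2 = -3.24 + -4.94*2 = -13.12
i=3: S_3 = -3.24 + -4.94*3 = -18.06
i=4: S_4 = -3.24 + -4.94*4 = -23.0
The first 5 terms are: [-3.24, -8.18, -13.12, -18.06, -23.0]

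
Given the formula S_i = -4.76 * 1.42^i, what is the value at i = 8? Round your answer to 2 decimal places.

S_8 = -4.76 * 1.42^8 ≈ -4.76 * 16.5313 ≈ -78.69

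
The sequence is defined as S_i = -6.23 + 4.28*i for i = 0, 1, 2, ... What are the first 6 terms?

This is an arithmetic sequence.
i=0: S_0 = -6.23 + 4.28*0 = -6.23
i=1: S_1 = -6.23 + 4.28*1 = -1.95
i=2: S_2 = -6.23 + 4.28*2 = 2.33
i=3: S_3 = -6.23 + 4.28*3 = 6.61
i=4: S_4 = -6.23 + 4.28*4 = 10.89
i=5: S_5 = -6.23 + 4.28*5 = 15.17
The first 6 terms are: [-6.23, -1.95, 2.33, 6.61, 10.89, 15.17]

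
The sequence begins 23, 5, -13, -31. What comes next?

Differences: 5 - 23 = -18
This is an arithmetic sequence with common difference d = -18.
Next term = -31 + -18 = -49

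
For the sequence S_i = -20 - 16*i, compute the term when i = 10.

S_10 = -20 + -16*10 = -20 + -160 = -180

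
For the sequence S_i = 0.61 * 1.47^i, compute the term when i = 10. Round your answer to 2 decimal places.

S_10 = 0.61 * 1.47^10 ≈ 0.61 * 47.1165 ≈ 28.74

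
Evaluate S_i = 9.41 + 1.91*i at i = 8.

S_8 = 9.41 + 1.91*8 = 9.41 + 15.28 = 24.69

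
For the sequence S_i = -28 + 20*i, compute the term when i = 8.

S_8 = -28 + 20*8 = -28 + 160 = 132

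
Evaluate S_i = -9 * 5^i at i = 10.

S_10 = -9 * 5^10 = -9 * 9765625 = -87890625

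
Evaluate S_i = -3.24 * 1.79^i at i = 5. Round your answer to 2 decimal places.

S_5 = -3.24 * 1.79^5 ≈ -3.24 * 18.3766 ≈ -59.54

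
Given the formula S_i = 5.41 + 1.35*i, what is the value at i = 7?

S_7 = 5.41 + 1.35*7 = 5.41 + 9.45 = 14.86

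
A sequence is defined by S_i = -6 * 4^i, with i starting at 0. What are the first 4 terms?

This is a geometric sequence.
i=0: S_0 = -6 * 4^0 = -6
i=1: S_1 = -6 * 4^1 = -24
i=2: S_2 = -6 * 4^2 = -96
i=3: S_3 = -6 * 4^3 = -384
The first 4 terms are: [-6, -24, -96, -384]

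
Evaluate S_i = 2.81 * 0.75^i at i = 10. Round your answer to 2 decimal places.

S_10 = 2.81 * 0.75^10 ≈ 2.81 * 0.0563 ≈ 0.16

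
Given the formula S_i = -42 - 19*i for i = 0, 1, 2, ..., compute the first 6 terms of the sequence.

This is an arithmetic sequence.
i=0: S_0 = -42 + -19*0 = -42
i=1: S_1 = -42 + -19*1 = -61
i=2: S_2 = -42 + -19*2 = -80
i=3: S_3 = -42 + -19*3 = -99
i=4: S_4 = -42 + -19*4 = -118
i=5: S_5 = -42 + -19*5 = -137
The first 6 terms are: [-42, -61, -80, -99, -118, -137]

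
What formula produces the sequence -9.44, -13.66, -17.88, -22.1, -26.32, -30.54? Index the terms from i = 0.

Check differences: -13.66 - -9.44 = -4.22
-17.88 - -13.66 = -4.22
Common difference d = -4.22.
First term a = -9.44.
Formula: S_i = -9.44 - 4.22*i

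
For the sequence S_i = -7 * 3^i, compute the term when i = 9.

S_9 = -7 * 3^9 = -7 * 19683 = -137781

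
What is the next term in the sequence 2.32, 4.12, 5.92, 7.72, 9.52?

Differences: 4.12 - 2.32 = 1.8
This is an arithmetic sequence with common difference d = 1.8.
Next term = 9.52 + 1.8 = 11.32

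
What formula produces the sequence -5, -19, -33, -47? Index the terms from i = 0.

Check differences: -19 - -5 = -14
-33 - -19 = -14
Common difference d = -14.
First term a = -5.
Formula: S_i = -5 - 14*i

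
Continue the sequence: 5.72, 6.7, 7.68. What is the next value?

Differences: 6.7 - 5.72 = 0.98
This is an arithmetic sequence with common difference d = 0.98.
Next term = 7.68 + 0.98 = 8.66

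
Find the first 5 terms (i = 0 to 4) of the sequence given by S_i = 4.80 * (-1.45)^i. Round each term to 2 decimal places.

This is a geometric sequence.
i=0: S_0 = 4.8 * (-1.45)^0 = 4.8
i=1: S_1 = 4.8 * (-1.45)^1 = -6.96
i=2: S_2 = 4.8 * (-1.45)^2 ≈ 10.09
i=3: S_3 = 4.8 * (-1.45)^3 ≈ -14.63
i=4: S_4 = 4.8 * (-1.45)^4 ≈ 21.22
The first 5 terms are: [4.8, -6.96, 10.09, -14.63, 21.22]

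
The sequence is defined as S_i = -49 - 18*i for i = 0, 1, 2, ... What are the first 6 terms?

This is an arithmetic sequence.
i=0: S_0 = -49 + -18*0 = -49
i=1: S_1 = -49 + -18*1 = -67
i=2: S_2 = -49 + -18*2 = -85
i=3: S_3 = -49 + -18*3 = -103
i=4: S_4 = -49 + -18*4 = -121
i=5: S_5 = -49 + -18*5 = -139
The first 6 terms are: [-49, -67, -85, -103, -121, -139]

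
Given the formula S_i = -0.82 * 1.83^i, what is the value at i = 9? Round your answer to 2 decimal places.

S_9 = -0.82 * 1.83^9 ≈ -0.82 * 230.1759 ≈ -188.74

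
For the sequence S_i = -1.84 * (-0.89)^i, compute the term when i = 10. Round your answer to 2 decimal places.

S_10 = -1.84 * (-0.89)^10 ≈ -1.84 * 0.3118 ≈ -0.57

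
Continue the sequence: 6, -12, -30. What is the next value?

Differences: -12 - 6 = -18
This is an arithmetic sequence with common difference d = -18.
Next term = -30 + -18 = -48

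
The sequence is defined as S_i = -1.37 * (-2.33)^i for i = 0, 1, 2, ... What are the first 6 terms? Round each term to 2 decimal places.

This is a geometric sequence.
i=0: S_0 = -1.37 * (-2.33)^0 = -1.37
i=1: S_1 = -1.37 * (-2.33)^1 ≈ 3.19
i=2: S_2 = -1.37 * (-2.33)^2 ≈ -7.44
i=3: S_3 = -1.37 * (-2.33)^3 ≈ 17.33
i=4: S_4 = -1.37 * (-2.33)^4 ≈ -40.38
i=5: S_5 = -1.37 * (-2.33)^5 ≈ 94.08
The first 6 terms are: [-1.37, 3.19, -7.44, 17.33, -40.38, 94.08]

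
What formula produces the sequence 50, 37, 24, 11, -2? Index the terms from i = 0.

Check differences: 37 - 50 = -13
24 - 37 = -13
Common difference d = -13.
First term a = 50.
Formula: S_i = 50 - 13*i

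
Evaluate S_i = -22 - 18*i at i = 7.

S_7 = -22 + -18*7 = -22 + -126 = -148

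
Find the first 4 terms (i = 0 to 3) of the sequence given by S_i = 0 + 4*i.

This is an arithmetic sequence.
i=0: S_0 = 0 + 4*0 = 0
i=1: S_1 = 0 + 4*1 = 4
i=2: S_2 = 0 + 4*2 = 8
i=3: S_3 = 0 + 4*3 = 12
The first 4 terms are: [0, 4, 8, 12]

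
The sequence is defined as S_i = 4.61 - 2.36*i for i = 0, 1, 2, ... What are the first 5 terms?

This is an arithmetic sequence.
i=0: S_0 = 4.61 + -2.36*0 = 4.61
i=1: S_1 = 4.61 + -2.36*1 = 2.25
i=2: S_2 = 4.61 + -2.36*2 = -0.11
i=3: S_3 = 4.61 + -2.36*3 = -2.47
i=4: S_4 = 4.61 + -2.36*4 = -4.83
The first 5 terms are: [4.61, 2.25, -0.11, -2.47, -4.83]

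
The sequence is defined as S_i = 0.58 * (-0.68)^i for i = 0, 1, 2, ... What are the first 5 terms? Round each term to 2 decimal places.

This is a geometric sequence.
i=0: S_0 = 0.58 * (-0.68)^0 = 0.58
i=1: S_1 = 0.58 * (-0.68)^1 ≈ -0.39
i=2: S_2 = 0.58 * (-0.68)^2 ≈ 0.27
i=3: S_3 = 0.58 * (-0.68)^3 ≈ -0.18
i=4: S_4 = 0.58 * (-0.68)^4 ≈ 0.12
The first 5 terms are: [0.58, -0.39, 0.27, -0.18, 0.12]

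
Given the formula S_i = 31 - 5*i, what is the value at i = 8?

S_8 = 31 + -5*8 = 31 + -40 = -9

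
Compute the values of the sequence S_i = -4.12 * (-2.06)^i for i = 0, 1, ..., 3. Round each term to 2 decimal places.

This is a geometric sequence.
i=0: S_0 = -4.12 * (-2.06)^0 = -4.12
i=1: S_1 = -4.12 * (-2.06)^1 ≈ 8.49
i=2: S_2 = -4.12 * (-2.06)^2 ≈ -17.48
i=3: S_3 = -4.12 * (-2.06)^3 ≈ 36.02
The first 4 terms are: [-4.12, 8.49, -17.48, 36.02]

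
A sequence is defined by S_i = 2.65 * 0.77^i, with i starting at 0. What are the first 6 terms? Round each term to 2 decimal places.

This is a geometric sequence.
i=0: S_0 = 2.65 * 0.77^0 = 2.65
i=1: S_1 = 2.65 * 0.77^1 ≈ 2.04
i=2: S_2 = 2.65 * 0.77^2 ≈ 1.57
i=3: S_3 = 2.65 * 0.77^3 ≈ 1.21
i=4: S_4 = 2.65 * 0.77^4 ≈ 0.93
i=5: S_5 = 2.65 * 0.77^5 ≈ 0.72
The first 6 terms are: [2.65, 2.04, 1.57, 1.21, 0.93, 0.72]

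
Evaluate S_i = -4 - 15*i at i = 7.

S_7 = -4 + -15*7 = -4 + -105 = -109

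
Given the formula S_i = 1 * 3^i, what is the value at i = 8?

S_8 = 1 * 3^8 = 1 * 6561 = 6561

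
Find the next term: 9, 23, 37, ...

Differences: 23 - 9 = 14
This is an arithmetic sequence with common difference d = 14.
Next term = 37 + 14 = 51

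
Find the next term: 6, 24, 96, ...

Ratios: 24 / 6 = 4.0
This is a geometric sequence with common ratio r = 4.
Next term = 96 * 4 = 384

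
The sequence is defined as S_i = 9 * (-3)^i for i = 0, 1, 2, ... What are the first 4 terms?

This is a geometric sequence.
i=0: S_0 = 9 * (-3)^0 = 9
i=1: S_1 = 9 * (-3)^1 = -27
i=2: S_2 = 9 * (-3)^2 = 81
i=3: S_3 = 9 * (-3)^3 = -243
The first 4 terms are: [9, -27, 81, -243]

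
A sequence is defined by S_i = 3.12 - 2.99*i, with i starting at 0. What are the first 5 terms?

This is an arithmetic sequence.
i=0: S_0 = 3.12 + -2.99*0 = 3.12
i=1: S_1 = 3.12 + -2.99*1 = 0.13
i=2: S_2 = 3.12 + -2.99*2 = -2.86
i=3: S_3 = 3.12 + -2.99*3 = -5.85
i=4: S_4 = 3.12 + -2.99*4 = -8.84
The first 5 terms are: [3.12, 0.13, -2.86, -5.85, -8.84]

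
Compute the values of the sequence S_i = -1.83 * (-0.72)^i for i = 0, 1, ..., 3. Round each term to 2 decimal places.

This is a geometric sequence.
i=0: S_0 = -1.83 * (-0.72)^0 = -1.83
i=1: S_1 = -1.83 * (-0.72)^1 ≈ 1.32
i=2: S_2 = -1.83 * (-0.72)^2 ≈ -0.95
i=3: S_3 = -1.83 * (-0.72)^3 ≈ 0.68
The first 4 terms are: [-1.83, 1.32, -0.95, 0.68]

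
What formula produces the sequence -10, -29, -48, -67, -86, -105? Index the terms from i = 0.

Check differences: -29 - -10 = -19
-48 - -29 = -19
Common difference d = -19.
First term a = -10.
Formula: S_i = -10 - 19*i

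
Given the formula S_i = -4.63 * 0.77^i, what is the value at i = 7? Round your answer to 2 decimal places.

S_7 = -4.63 * 0.77^7 ≈ -4.63 * 0.1605 ≈ -0.74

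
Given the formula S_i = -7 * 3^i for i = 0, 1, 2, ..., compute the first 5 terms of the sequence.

This is a geometric sequence.
i=0: S_0 = -7 * 3^0 = -7
i=1: S_1 = -7 * 3^1 = -21
i=2: S_2 = -7 * 3^2 = -63
i=3: S_3 = -7 * 3^3 = -189
i=4: S_4 = -7 * 3^4 = -567
The first 5 terms are: [-7, -21, -63, -189, -567]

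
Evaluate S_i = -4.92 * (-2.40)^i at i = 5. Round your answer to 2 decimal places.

S_5 = -4.92 * (-2.4)^5 ≈ -4.92 * -79.6262 ≈ 391.76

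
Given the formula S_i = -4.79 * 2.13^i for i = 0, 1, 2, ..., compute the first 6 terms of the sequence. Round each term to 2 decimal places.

This is a geometric sequence.
i=0: S_0 = -4.79 * 2.13^0 = -4.79
i=1: S_1 = -4.79 * 2.13^1 ≈ -10.2
i=2: S_2 = -4.79 * 2.13^2 ≈ -21.73
i=3: S_3 = -4.79 * 2.13^3 ≈ -46.29
i=4: S_4 = -4.79 * 2.13^4 ≈ -98.59
i=5: S_5 = -4.79 * 2.13^5 ≈ -210.01
The first 6 terms are: [-4.79, -10.2, -21.73, -46.29, -98.59, -210.01]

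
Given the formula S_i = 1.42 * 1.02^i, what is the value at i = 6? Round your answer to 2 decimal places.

S_6 = 1.42 * 1.02^6 ≈ 1.42 * 1.1262 ≈ 1.6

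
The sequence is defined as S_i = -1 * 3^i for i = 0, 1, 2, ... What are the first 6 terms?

This is a geometric sequence.
i=0: S_0 = -1 * 3^0 = -1
i=1: S_1 = -1 * 3^1 = -3
i=2: S_2 = -1 * 3^2 = -9
i=3: S_3 = -1 * 3^3 = -27
i=4: S_4 = -1 * 3^4 = -81
i=5: S_5 = -1 * 3^5 = -243
The first 6 terms are: [-1, -3, -9, -27, -81, -243]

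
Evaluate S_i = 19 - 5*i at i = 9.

S_9 = 19 + -5*9 = 19 + -45 = -26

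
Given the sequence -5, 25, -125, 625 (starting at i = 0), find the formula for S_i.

Check ratios: 25 / -5 = -5.0
Common ratio r = -5.
First term a = -5.
Formula: S_i = -5 * (-5)^i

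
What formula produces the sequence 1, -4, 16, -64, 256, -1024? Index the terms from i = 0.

Check ratios: -4 / 1 = -4.0
Common ratio r = -4.
First term a = 1.
Formula: S_i = 1 * (-4)^i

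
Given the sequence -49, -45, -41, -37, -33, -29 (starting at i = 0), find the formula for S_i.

Check differences: -45 - -49 = 4
-41 - -45 = 4
Common difference d = 4.
First term a = -49.
Formula: S_i = -49 + 4*i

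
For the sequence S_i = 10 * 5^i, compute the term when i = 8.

S_8 = 10 * 5^8 = 10 * 390625 = 3906250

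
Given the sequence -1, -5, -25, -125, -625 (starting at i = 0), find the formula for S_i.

Check ratios: -5 / -1 = 5.0
Common ratio r = 5.
First term a = -1.
Formula: S_i = -1 * 5^i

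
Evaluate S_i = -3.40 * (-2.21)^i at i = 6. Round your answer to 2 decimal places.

S_6 = -3.4 * (-2.21)^6 ≈ -3.4 * 116.5074 ≈ -396.13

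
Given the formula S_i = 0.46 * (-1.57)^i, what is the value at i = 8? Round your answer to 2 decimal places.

S_8 = 0.46 * (-1.57)^8 ≈ 0.46 * 36.9145 ≈ 16.98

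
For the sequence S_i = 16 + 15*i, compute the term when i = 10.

S_10 = 16 + 15*10 = 16 + 150 = 166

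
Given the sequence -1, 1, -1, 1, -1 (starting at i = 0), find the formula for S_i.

Check ratios: 1 / -1 = -1.0
Common ratio r = -1.
First term a = -1.
Formula: S_i = -1 * (-1)^i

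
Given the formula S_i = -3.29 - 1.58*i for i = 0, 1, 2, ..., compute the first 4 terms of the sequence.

This is an arithmetic sequence.
i=0: S_0 = -3.29 + -1.58*0 = -3.29
i=1: S_1 = -3.29 + -1.58*1 = -4.87
i=2: S_2 = -3.29 + -1.58*2 = -6.45
i=3: S_3 = -3.29 + -1.58*3 = -8.03
The first 4 terms are: [-3.29, -4.87, -6.45, -8.03]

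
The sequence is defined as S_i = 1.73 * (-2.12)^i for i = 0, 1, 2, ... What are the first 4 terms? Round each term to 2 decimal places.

This is a geometric sequence.
i=0: S_0 = 1.73 * (-2.12)^0 = 1.73
i=1: S_1 = 1.73 * (-2.12)^1 ≈ -3.67
i=2: S_2 = 1.73 * (-2.12)^2 ≈ 7.78
i=3: S_3 = 1.73 * (-2.12)^3 ≈ -16.48
The first 4 terms are: [1.73, -3.67, 7.78, -16.48]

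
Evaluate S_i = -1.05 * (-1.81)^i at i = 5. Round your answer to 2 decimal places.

S_5 = -1.05 * (-1.81)^5 ≈ -1.05 * -19.4264 ≈ 20.4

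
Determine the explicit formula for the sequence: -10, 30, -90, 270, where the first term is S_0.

Check ratios: 30 / -10 = -3.0
Common ratio r = -3.
First term a = -10.
Formula: S_i = -10 * (-3)^i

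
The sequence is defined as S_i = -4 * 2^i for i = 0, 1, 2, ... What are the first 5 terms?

This is a geometric sequence.
i=0: S_0 = -4 * 2^0 = -4
i=1: S_1 = -4 * 2^1 = -8
i=2: S_2 = -4 * 2^2 = -16
i=3: S_3 = -4 * 2^3 = -32
i=4: S_4 = -4 * 2^4 = -64
The first 5 terms are: [-4, -8, -16, -32, -64]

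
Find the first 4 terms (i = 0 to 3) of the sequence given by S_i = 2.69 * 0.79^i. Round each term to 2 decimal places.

This is a geometric sequence.
i=0: S_0 = 2.69 * 0.79^0 = 2.69
i=1: S_1 = 2.69 * 0.79^1 ≈ 2.13
i=2: S_2 = 2.69 * 0.79^2 ≈ 1.68
i=3: S_3 = 2.69 * 0.79^3 ≈ 1.33
The first 4 terms are: [2.69, 2.13, 1.68, 1.33]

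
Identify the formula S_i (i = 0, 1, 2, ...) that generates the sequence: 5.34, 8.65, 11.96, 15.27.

Check differences: 8.65 - 5.34 = 3.31
11.96 - 8.65 = 3.31
Common difference d = 3.31.
First term a = 5.34.
Formula: S_i = 5.34 + 3.31*i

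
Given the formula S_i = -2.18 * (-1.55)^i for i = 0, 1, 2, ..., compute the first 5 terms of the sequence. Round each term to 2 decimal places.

This is a geometric sequence.
i=0: S_0 = -2.18 * (-1.55)^0 = -2.18
i=1: S_1 = -2.18 * (-1.55)^1 ≈ 3.38
i=2: S_2 = -2.18 * (-1.55)^2 ≈ -5.24
i=3: S_3 = -2.18 * (-1.55)^3 ≈ 8.12
i=4: S_4 = -2.18 * (-1.55)^4 ≈ -12.58
The first 5 terms are: [-2.18, 3.38, -5.24, 8.12, -12.58]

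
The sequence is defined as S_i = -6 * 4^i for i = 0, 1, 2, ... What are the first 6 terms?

This is a geometric sequence.
i=0: S_0 = -6 * 4^0 = -6
i=1: S_1 = -6 * 4^1 = -24
i=2: S_2 = -6 * 4^2 = -96
i=3: S_3 = -6 * 4^3 = -384
i=4: S_4 = -6 * 4^4 = -1536
i=5: S_5 = -6 * 4^5 = -6144
The first 6 terms are: [-6, -24, -96, -384, -1536, -6144]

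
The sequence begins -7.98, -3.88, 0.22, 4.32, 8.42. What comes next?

Differences: -3.88 - -7.98 = 4.1
This is an arithmetic sequence with common difference d = 4.1.
Next term = 8.42 + 4.1 = 12.52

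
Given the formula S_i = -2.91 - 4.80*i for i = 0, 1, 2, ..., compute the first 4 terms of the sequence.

This is an arithmetic sequence.
i=0: S_0 = -2.91 + -4.8*0 = -2.91
i=1: S_1 = -2.91 + -4.8*1 = -7.71
i=2: S_2 = -2.91 + -4.8*2 = -12.51
i=3: S_3 = -2.91 + -4.8*3 = -17.31
The first 4 terms are: [-2.91, -7.71, -12.51, -17.31]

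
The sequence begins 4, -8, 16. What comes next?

Ratios: -8 / 4 = -2.0
This is a geometric sequence with common ratio r = -2.
Next term = 16 * -2 = -32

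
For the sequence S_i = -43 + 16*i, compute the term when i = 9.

S_9 = -43 + 16*9 = -43 + 144 = 101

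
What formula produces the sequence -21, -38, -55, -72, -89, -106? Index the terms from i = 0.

Check differences: -38 - -21 = -17
-55 - -38 = -17
Common difference d = -17.
First term a = -21.
Formula: S_i = -21 - 17*i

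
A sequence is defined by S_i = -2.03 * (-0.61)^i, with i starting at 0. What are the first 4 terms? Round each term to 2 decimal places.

This is a geometric sequence.
i=0: S_0 = -2.03 * (-0.61)^0 = -2.03
i=1: S_1 = -2.03 * (-0.61)^1 ≈ 1.24
i=2: S_2 = -2.03 * (-0.61)^2 ≈ -0.76
i=3: S_3 = -2.03 * (-0.61)^3 ≈ 0.46
The first 4 terms are: [-2.03, 1.24, -0.76, 0.46]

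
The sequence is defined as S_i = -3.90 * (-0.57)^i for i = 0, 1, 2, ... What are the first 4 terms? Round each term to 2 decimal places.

This is a geometric sequence.
i=0: S_0 = -3.9 * (-0.57)^0 = -3.9
i=1: S_1 = -3.9 * (-0.57)^1 ≈ 2.22
i=2: S_2 = -3.9 * (-0.57)^2 ≈ -1.27
i=3: S_3 = -3.9 * (-0.57)^3 ≈ 0.72
The first 4 terms are: [-3.9, 2.22, -1.27, 0.72]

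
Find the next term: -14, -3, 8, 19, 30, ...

Differences: -3 - -14 = 11
This is an arithmetic sequence with common difference d = 11.
Next term = 30 + 11 = 41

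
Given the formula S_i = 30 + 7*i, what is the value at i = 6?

S_6 = 30 + 7*6 = 30 + 42 = 72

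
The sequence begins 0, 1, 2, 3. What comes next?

Differences: 1 - 0 = 1
This is an arithmetic sequence with common difference d = 1.
Next term = 3 + 1 = 4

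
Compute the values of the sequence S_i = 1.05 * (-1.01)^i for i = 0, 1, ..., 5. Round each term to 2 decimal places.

This is a geometric sequence.
i=0: S_0 = 1.05 * (-1.01)^0 = 1.05
i=1: S_1 = 1.05 * (-1.01)^1 ≈ -1.06
i=2: S_2 = 1.05 * (-1.01)^2 ≈ 1.07
i=3: S_3 = 1.05 * (-1.01)^3 ≈ -1.08
i=4: S_4 = 1.05 * (-1.01)^4 ≈ 1.09
i=5: S_5 = 1.05 * (-1.01)^5 ≈ -1.1
The first 6 terms are: [1.05, -1.06, 1.07, -1.08, 1.09, -1.1]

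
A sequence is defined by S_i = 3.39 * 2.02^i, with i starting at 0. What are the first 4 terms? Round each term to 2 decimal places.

This is a geometric sequence.
i=0: S_0 = 3.39 * 2.02^0 = 3.39
i=1: S_1 = 3.39 * 2.02^1 ≈ 6.85
i=2: S_2 = 3.39 * 2.02^2 ≈ 13.83
i=3: S_3 = 3.39 * 2.02^3 ≈ 27.94
The first 4 terms are: [3.39, 6.85, 13.83, 27.94]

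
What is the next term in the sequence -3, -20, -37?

Differences: -20 - -3 = -17
This is an arithmetic sequence with common difference d = -17.
Next term = -37 + -17 = -54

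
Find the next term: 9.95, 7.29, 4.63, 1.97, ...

Differences: 7.29 - 9.95 = -2.66
This is an arithmetic sequence with common difference d = -2.66.
Next term = 1.97 + -2.66 = -0.69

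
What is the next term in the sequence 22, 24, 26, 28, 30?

Differences: 24 - 22 = 2
This is an arithmetic sequence with common difference d = 2.
Next term = 30 + 2 = 32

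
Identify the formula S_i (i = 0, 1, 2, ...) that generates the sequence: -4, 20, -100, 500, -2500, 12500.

Check ratios: 20 / -4 = -5.0
Common ratio r = -5.
First term a = -4.
Formula: S_i = -4 * (-5)^i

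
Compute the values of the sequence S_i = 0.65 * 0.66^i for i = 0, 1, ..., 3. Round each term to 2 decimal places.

This is a geometric sequence.
i=0: S_0 = 0.65 * 0.66^0 = 0.65
i=1: S_1 = 0.65 * 0.66^1 ≈ 0.43
i=2: S_2 = 0.65 * 0.66^2 ≈ 0.28
i=3: S_3 = 0.65 * 0.66^3 ≈ 0.19
The first 4 terms are: [0.65, 0.43, 0.28, 0.19]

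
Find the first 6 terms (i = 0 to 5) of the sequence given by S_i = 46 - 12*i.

This is an arithmetic sequence.
i=0: S_0 = 46 + -12*0 = 46
i=1: S_1 = 46 + -12*1 = 34
i=2: S_2 = 46 + -12*2 = 22
i=3: S_3 = 46 + -12*3 = 10
i=4: S_4 = 46 + -12*4 = -2
i=5: S_5 = 46 + -12*5 = -14
The first 6 terms are: [46, 34, 22, 10, -2, -14]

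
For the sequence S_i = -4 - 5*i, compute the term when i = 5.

S_5 = -4 + -5*5 = -4 + -25 = -29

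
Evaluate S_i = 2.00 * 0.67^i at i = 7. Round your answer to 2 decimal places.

S_7 = 2.0 * 0.67^7 ≈ 2.0 * 0.0606 ≈ 0.12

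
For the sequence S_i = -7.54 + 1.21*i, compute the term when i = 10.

S_10 = -7.54 + 1.21*10 = -7.54 + 12.1 = 4.56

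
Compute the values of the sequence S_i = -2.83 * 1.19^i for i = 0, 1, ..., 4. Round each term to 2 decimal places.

This is a geometric sequence.
i=0: S_0 = -2.83 * 1.19^0 = -2.83
i=1: S_1 = -2.83 * 1.19^1 ≈ -3.37
i=2: S_2 = -2.83 * 1.19^2 ≈ -4.01
i=3: S_3 = -2.83 * 1.19^3 ≈ -4.77
i=4: S_4 = -2.83 * 1.19^4 ≈ -5.68
The first 5 terms are: [-2.83, -3.37, -4.01, -4.77, -5.68]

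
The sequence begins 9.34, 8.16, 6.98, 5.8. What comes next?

Differences: 8.16 - 9.34 = -1.18
This is an arithmetic sequence with common difference d = -1.18.
Next term = 5.8 + -1.18 = 4.62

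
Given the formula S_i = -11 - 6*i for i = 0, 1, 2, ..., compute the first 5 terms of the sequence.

This is an arithmetic sequence.
i=0: S_0 = -11 + -6*0 = -11
i=1: S_1 = -11 + -6*1 = -17
i=2: S_2 = -11 + -6*2 = -23
i=3: S_3 = -11 + -6*3 = -29
i=4: S_4 = -11 + -6*4 = -35
The first 5 terms are: [-11, -17, -23, -29, -35]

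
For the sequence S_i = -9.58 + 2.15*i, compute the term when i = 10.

S_10 = -9.58 + 2.15*10 = -9.58 + 21.5 = 11.92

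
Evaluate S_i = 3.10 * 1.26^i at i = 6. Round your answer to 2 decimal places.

S_6 = 3.1 * 1.26^6 ≈ 3.1 * 4.0015 ≈ 12.4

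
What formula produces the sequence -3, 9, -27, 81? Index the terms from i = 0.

Check ratios: 9 / -3 = -3.0
Common ratio r = -3.
First term a = -3.
Formula: S_i = -3 * (-3)^i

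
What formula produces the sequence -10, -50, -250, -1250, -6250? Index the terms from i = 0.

Check ratios: -50 / -10 = 5.0
Common ratio r = 5.
First term a = -10.
Formula: S_i = -10 * 5^i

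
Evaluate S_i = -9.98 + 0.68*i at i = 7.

S_7 = -9.98 + 0.68*7 = -9.98 + 4.76 = -5.22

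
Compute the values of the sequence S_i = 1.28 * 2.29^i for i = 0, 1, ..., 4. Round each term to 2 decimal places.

This is a geometric sequence.
i=0: S_0 = 1.28 * 2.29^0 = 1.28
i=1: S_1 = 1.28 * 2.29^1 ≈ 2.93
i=2: S_2 = 1.28 * 2.29^2 ≈ 6.71
i=3: S_3 = 1.28 * 2.29^3 ≈ 15.37
i=4: S_4 = 1.28 * 2.29^4 ≈ 35.2
The first 5 terms are: [1.28, 2.93, 6.71, 15.37, 35.2]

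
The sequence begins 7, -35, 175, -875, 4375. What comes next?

Ratios: -35 / 7 = -5.0
This is a geometric sequence with common ratio r = -5.
Next term = 4375 * -5 = -21875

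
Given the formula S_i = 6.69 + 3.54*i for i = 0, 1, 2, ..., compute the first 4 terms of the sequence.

This is an arithmetic sequence.
i=0: S_0 = 6.69 + 3.54*0 = 6.69
i=1: S_1 = 6.69 + 3.54*1 = 10.23
i=2: S_2 = 6.69 + 3.54*2 = 13.77
i=3: S_3 = 6.69 + 3.54*3 = 17.31
The first 4 terms are: [6.69, 10.23, 13.77, 17.31]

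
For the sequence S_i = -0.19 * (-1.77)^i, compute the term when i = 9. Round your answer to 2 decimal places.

S_9 = -0.19 * (-1.77)^9 ≈ -0.19 * -170.5137 ≈ 32.4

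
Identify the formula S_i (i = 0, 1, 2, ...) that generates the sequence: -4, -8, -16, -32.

Check ratios: -8 / -4 = 2.0
Common ratio r = 2.
First term a = -4.
Formula: S_i = -4 * 2^i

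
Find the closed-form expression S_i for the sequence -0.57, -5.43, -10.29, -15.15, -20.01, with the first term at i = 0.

Check differences: -5.43 - -0.57 = -4.86
-10.29 - -5.43 = -4.86
Common difference d = -4.86.
First term a = -0.57.
Formula: S_i = -0.57 - 4.86*i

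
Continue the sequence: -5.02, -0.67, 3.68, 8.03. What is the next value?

Differences: -0.67 - -5.02 = 4.35
This is an arithmetic sequence with common difference d = 4.35.
Next term = 8.03 + 4.35 = 12.38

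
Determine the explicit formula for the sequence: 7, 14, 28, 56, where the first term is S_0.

Check ratios: 14 / 7 = 2.0
Common ratio r = 2.
First term a = 7.
Formula: S_i = 7 * 2^i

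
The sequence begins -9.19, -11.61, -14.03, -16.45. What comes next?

Differences: -11.61 - -9.19 = -2.42
This is an arithmetic sequence with common difference d = -2.42.
Next term = -16.45 + -2.42 = -18.87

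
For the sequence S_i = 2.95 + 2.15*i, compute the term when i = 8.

S_8 = 2.95 + 2.15*8 = 2.95 + 17.2 = 20.15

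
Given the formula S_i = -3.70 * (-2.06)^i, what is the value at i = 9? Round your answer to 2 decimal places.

S_9 = -3.7 * (-2.06)^9 ≈ -3.7 * -668.0439 ≈ 2471.76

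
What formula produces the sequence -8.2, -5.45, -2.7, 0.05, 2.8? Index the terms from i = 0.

Check differences: -5.45 - -8.2 = 2.75
-2.7 - -5.45 = 2.75
Common difference d = 2.75.
First term a = -8.2.
Formula: S_i = -8.20 + 2.75*i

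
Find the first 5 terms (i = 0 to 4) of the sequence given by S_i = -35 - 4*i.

This is an arithmetic sequence.
i=0: S_0 = -35 + -4*0 = -35
i=1: S_1 = -35 + -4*1 = -39
i=2: S_2 = -35 + -4*2 = -43
i=3: S_3 = -35 + -4*3 = -47
i=4: S_4 = -35 + -4*4 = -51
The first 5 terms are: [-35, -39, -43, -47, -51]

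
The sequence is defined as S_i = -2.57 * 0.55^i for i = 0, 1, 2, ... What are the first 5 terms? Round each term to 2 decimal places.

This is a geometric sequence.
i=0: S_0 = -2.57 * 0.55^0 = -2.57
i=1: S_1 = -2.57 * 0.55^1 ≈ -1.41
i=2: S_2 = -2.57 * 0.55^2 ≈ -0.78
i=3: S_3 = -2.57 * 0.55^3 ≈ -0.43
i=4: S_4 = -2.57 * 0.55^4 ≈ -0.24
The first 5 terms are: [-2.57, -1.41, -0.78, -0.43, -0.24]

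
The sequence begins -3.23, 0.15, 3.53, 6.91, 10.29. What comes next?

Differences: 0.15 - -3.23 = 3.38
This is an arithmetic sequence with common difference d = 3.38.
Next term = 10.29 + 3.38 = 13.67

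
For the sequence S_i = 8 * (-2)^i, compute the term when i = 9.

S_9 = 8 * (-2)^9 = 8 * -512 = -4096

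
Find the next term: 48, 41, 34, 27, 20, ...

Differences: 41 - 48 = -7
This is an arithmetic sequence with common difference d = -7.
Next term = 20 + -7 = 13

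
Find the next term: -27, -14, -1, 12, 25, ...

Differences: -14 - -27 = 13
This is an arithmetic sequence with common difference d = 13.
Next term = 25 + 13 = 38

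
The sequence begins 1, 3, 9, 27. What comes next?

Ratios: 3 / 1 = 3.0
This is a geometric sequence with common ratio r = 3.
Next term = 27 * 3 = 81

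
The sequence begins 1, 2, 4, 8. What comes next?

Ratios: 2 / 1 = 2.0
This is a geometric sequence with common ratio r = 2.
Next term = 8 * 2 = 16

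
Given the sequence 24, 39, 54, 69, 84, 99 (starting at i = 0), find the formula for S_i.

Check differences: 39 - 24 = 15
54 - 39 = 15
Common difference d = 15.
First term a = 24.
Formula: S_i = 24 + 15*i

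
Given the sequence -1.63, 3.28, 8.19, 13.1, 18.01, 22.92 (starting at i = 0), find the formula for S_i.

Check differences: 3.28 - -1.63 = 4.91
8.19 - 3.28 = 4.91
Common difference d = 4.91.
First term a = -1.63.
Formula: S_i = -1.63 + 4.91*i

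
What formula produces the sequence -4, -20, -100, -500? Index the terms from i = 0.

Check ratios: -20 / -4 = 5.0
Common ratio r = 5.
First term a = -4.
Formula: S_i = -4 * 5^i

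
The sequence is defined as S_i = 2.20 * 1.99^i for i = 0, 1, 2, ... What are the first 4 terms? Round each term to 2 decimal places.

This is a geometric sequence.
i=0: S_0 = 2.2 * 1.99^0 = 2.2
i=1: S_1 = 2.2 * 1.99^1 ≈ 4.38
i=2: S_2 = 2.2 * 1.99^2 ≈ 8.71
i=3: S_3 = 2.2 * 1.99^3 ≈ 17.34
The first 4 terms are: [2.2, 4.38, 8.71, 17.34]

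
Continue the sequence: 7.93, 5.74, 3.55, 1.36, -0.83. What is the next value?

Differences: 5.74 - 7.93 = -2.19
This is an arithmetic sequence with common difference d = -2.19.
Next term = -0.83 + -2.19 = -3.02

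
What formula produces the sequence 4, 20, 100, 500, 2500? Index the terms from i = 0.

Check ratios: 20 / 4 = 5.0
Common ratio r = 5.
First term a = 4.
Formula: S_i = 4 * 5^i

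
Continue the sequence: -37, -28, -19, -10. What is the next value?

Differences: -28 - -37 = 9
This is an arithmetic sequence with common difference d = 9.
Next term = -10 + 9 = -1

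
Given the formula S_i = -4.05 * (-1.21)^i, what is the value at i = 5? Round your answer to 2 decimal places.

S_5 = -4.05 * (-1.21)^5 ≈ -4.05 * -2.5937 ≈ 10.5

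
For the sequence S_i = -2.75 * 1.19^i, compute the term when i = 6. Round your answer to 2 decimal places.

S_6 = -2.75 * 1.19^6 ≈ -2.75 * 2.8398 ≈ -7.81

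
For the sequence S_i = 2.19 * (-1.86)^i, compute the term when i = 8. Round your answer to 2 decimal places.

S_8 = 2.19 * (-1.86)^8 ≈ 2.19 * 143.2529 ≈ 313.72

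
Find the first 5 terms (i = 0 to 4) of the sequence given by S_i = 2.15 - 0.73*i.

This is an arithmetic sequence.
i=0: S_0 = 2.15 + -0.73*0 = 2.15
i=1: S_1 = 2.15 + -0.73*1 = 1.42
i=2: S_2 = 2.15 + -0.73*2 = 0.69
i=3: S_3 = 2.15 + -0.73*3 = -0.04
i=4: S_4 = 2.15 + -0.73*4 = -0.77
The first 5 terms are: [2.15, 1.42, 0.69, -0.04, -0.77]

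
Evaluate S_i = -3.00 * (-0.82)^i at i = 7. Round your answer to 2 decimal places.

S_7 = -3.0 * (-0.82)^7 ≈ -3.0 * -0.2493 ≈ 0.75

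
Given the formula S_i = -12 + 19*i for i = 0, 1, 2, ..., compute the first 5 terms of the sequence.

This is an arithmetic sequence.
i=0: S_0 = -12 + 19*0 = -12
i=1: S_1 = -12 + 19*1 = 7
i=2: S_2 = -12 + 19*2 = 26
i=3: S_3 = -12 + 19*3 = 45
i=4: S_4 = -12 + 19*4 = 64
The first 5 terms are: [-12, 7, 26, 45, 64]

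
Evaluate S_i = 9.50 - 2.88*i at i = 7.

S_7 = 9.5 + -2.88*7 = 9.5 + -20.16 = -10.66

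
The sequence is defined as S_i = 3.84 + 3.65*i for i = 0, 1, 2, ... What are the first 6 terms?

This is an arithmetic sequence.
i=0: S_0 = 3.84 + 3.65*0 = 3.84
i=1: S_1 = 3.84 + 3.65*1 = 7.49
i=2: S_2 = 3.84 + 3.65*2 = 11.14
i=3: S_3 = 3.84 + 3.65*3 = 14.79
i=4: S_4 = 3.84 + 3.65*4 = 18.44
i=5: S_5 = 3.84 + 3.65*5 = 22.09
The first 6 terms are: [3.84, 7.49, 11.14, 14.79, 18.44, 22.09]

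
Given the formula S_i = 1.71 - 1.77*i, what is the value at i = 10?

S_10 = 1.71 + -1.77*10 = 1.71 + -17.7 = -15.99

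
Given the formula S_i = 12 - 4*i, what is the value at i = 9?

S_9 = 12 + -4*9 = 12 + -36 = -24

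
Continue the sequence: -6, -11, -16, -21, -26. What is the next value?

Differences: -11 - -6 = -5
This is an arithmetic sequence with common difference d = -5.
Next term = -26 + -5 = -31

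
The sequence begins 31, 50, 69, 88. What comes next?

Differences: 50 - 31 = 19
This is an arithmetic sequence with common difference d = 19.
Next term = 88 + 19 = 107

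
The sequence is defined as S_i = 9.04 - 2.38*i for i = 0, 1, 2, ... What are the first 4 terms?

This is an arithmetic sequence.
i=0: S_0 = 9.04 + -2.38*0 = 9.04
i=1: S_1 = 9.04 + -2.38*1 = 6.66
i=2: S_2 = 9.04 + -2.38*2 = 4.28
i=3: S_3 = 9.04 + -2.38*3 = 1.9
The first 4 terms are: [9.04, 6.66, 4.28, 1.9]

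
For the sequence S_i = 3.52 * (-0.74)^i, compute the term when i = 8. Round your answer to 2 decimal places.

S_8 = 3.52 * (-0.74)^8 ≈ 3.52 * 0.0899 ≈ 0.32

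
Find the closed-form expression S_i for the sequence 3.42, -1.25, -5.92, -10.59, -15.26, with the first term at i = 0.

Check differences: -1.25 - 3.42 = -4.67
-5.92 - -1.25 = -4.67
Common difference d = -4.67.
First term a = 3.42.
Formula: S_i = 3.42 - 4.67*i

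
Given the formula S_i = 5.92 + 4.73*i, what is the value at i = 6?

S_6 = 5.92 + 4.73*6 = 5.92 + 28.38 = 34.3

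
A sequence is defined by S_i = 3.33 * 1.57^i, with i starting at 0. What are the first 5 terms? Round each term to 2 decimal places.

This is a geometric sequence.
i=0: S_0 = 3.33 * 1.57^0 = 3.33
i=1: S_1 = 3.33 * 1.57^1 ≈ 5.23
i=2: S_2 = 3.33 * 1.57^2 ≈ 8.21
i=3: S_3 = 3.33 * 1.57^3 ≈ 12.89
i=4: S_4 = 3.33 * 1.57^4 ≈ 20.23
The first 5 terms are: [3.33, 5.23, 8.21, 12.89, 20.23]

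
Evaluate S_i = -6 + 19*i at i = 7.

S_7 = -6 + 19*7 = -6 + 133 = 127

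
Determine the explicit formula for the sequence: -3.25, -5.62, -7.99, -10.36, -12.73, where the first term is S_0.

Check differences: -5.62 - -3.25 = -2.37
-7.99 - -5.62 = -2.37
Common difference d = -2.37.
First term a = -3.25.
Formula: S_i = -3.25 - 2.37*i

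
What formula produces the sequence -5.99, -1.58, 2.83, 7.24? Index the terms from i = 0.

Check differences: -1.58 - -5.99 = 4.41
2.83 - -1.58 = 4.41
Common difference d = 4.41.
First term a = -5.99.
Formula: S_i = -5.99 + 4.41*i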